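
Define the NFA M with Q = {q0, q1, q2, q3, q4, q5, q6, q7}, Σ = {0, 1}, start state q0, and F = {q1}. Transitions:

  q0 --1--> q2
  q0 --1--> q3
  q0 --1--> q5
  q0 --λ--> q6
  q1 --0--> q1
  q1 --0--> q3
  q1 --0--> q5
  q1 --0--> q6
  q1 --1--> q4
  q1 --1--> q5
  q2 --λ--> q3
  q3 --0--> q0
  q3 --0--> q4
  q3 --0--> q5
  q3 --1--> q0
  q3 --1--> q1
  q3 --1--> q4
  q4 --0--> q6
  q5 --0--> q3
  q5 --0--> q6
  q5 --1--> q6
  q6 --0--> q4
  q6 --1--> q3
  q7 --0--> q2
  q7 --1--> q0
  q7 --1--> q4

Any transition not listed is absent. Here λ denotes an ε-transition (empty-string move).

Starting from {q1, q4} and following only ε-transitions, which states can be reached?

{q1, q4}

Begin with {q1, q4}.
No ε-moves leave this set, so the closure equals the set itself.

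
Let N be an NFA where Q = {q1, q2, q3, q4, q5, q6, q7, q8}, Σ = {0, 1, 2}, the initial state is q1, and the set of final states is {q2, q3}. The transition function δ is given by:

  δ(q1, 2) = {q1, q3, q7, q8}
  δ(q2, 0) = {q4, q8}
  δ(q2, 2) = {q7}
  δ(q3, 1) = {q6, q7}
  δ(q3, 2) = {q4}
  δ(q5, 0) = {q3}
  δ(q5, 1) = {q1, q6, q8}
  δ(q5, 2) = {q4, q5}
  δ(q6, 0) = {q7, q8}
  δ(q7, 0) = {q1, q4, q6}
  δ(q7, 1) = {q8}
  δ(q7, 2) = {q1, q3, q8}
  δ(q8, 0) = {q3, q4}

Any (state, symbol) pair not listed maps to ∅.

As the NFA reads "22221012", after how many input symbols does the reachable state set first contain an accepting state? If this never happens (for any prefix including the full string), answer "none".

Start in {q1}.
Read '2': {q1} → {q1, q3, q7, q8}.
None of the earlier sets intersect F, but {q1, q3, q7, q8} does.

1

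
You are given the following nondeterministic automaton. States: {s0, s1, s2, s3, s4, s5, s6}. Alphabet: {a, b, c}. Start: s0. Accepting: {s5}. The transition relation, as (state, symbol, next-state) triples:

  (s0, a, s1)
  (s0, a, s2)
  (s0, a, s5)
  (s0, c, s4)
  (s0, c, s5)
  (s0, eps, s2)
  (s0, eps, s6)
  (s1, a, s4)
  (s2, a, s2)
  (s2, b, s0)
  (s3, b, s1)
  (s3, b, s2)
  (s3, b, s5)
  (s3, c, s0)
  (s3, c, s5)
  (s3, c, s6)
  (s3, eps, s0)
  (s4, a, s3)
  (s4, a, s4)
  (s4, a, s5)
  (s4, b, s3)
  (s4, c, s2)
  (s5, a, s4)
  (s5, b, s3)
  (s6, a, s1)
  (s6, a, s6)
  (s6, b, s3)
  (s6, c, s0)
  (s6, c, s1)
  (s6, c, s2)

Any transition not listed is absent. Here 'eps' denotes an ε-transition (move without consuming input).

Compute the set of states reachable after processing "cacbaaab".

{s0, s1, s2, s3, s5, s6}

Start: ε-closure({s0}) = {s0, s2, s6}.
Read 'c': {s0, s2, s6} → {s0, s1, s2, s4, s5, s6}.
Read 'a': {s0, s1, s2, s4, s5, s6} → {s0, s1, s2, s3, s4, s5, s6}.
Read 'c': {s0, s1, s2, s3, s4, s5, s6} → {s0, s1, s2, s4, s5, s6}.
Read 'b': {s0, s1, s2, s4, s5, s6} → {s0, s2, s3, s6}.
Read 'a': {s0, s2, s3, s6} → {s1, s2, s5, s6}.
Read 'a': {s1, s2, s5, s6} → {s1, s2, s4, s6}.
Read 'a': {s1, s2, s4, s6} → {s0, s1, s2, s3, s4, s5, s6}.
Read 'b': {s0, s1, s2, s3, s4, s5, s6} → {s0, s1, s2, s3, s5, s6}.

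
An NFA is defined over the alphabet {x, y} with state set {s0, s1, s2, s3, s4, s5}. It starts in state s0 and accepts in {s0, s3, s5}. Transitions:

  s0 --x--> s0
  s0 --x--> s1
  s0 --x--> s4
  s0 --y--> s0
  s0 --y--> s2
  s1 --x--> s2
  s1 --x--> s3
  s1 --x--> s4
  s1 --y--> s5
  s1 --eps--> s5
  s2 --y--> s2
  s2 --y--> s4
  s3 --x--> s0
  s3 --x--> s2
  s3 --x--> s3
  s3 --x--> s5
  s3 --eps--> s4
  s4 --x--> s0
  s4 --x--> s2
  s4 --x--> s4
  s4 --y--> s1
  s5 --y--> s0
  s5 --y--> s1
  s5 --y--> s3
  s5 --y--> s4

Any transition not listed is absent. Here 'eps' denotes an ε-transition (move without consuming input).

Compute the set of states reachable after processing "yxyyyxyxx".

Start in {s0}.
Read 'y': {s0} → {s0, s2}.
Read 'x': {s0, s2} → {s0, s1, s4, s5}.
Read 'y': {s0, s1, s4, s5} → {s0, s1, s2, s3, s4, s5}.
Read 'y': {s0, s1, s2, s3, s4, s5} → {s0, s1, s2, s3, s4, s5}.
Read 'y': {s0, s1, s2, s3, s4, s5} → {s0, s1, s2, s3, s4, s5}.
Read 'x': {s0, s1, s2, s3, s4, s5} → {s0, s1, s2, s3, s4, s5}.
Read 'y': {s0, s1, s2, s3, s4, s5} → {s0, s1, s2, s3, s4, s5}.
Read 'x': {s0, s1, s2, s3, s4, s5} → {s0, s1, s2, s3, s4, s5}.
Read 'x': {s0, s1, s2, s3, s4, s5} → {s0, s1, s2, s3, s4, s5}.

{s0, s1, s2, s3, s4, s5}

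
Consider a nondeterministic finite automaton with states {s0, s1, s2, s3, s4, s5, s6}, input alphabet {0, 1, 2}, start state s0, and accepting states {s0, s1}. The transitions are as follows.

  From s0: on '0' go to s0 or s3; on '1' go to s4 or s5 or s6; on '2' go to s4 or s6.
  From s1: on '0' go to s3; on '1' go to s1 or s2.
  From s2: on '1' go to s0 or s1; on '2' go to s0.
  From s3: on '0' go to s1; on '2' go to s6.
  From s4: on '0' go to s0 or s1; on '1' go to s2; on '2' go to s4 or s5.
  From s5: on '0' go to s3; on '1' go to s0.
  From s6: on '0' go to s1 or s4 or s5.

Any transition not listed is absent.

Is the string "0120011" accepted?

Yes

Start in {s0}.
Read '0': s0→{s0, s3}; now {s0, s3}.
Read '1': s0→{s4, s5, s6}, s3→∅; now {s4, s5, s6}.
Read '2': s4→{s4, s5}, s5→∅, s6→∅; now {s4, s5}.
Read '0': s4→{s0, s1}, s5→{s3}; now {s0, s1, s3}.
Read '0': s0→{s0, s3}, s1→{s3}, s3→{s1}; now {s0, s1, s3}.
Read '1': s0→{s4, s5, s6}, s1→{s1, s2}, s3→∅; now {s1, s2, s4, s5, s6}.
Read '1': s1→{s1, s2}, s2→{s0, s1}, s4→{s2}, s5→{s0}, s6→∅; now {s0, s1, s2}.
The final set {s0, s1, s2} contains the accepting states s0, s1.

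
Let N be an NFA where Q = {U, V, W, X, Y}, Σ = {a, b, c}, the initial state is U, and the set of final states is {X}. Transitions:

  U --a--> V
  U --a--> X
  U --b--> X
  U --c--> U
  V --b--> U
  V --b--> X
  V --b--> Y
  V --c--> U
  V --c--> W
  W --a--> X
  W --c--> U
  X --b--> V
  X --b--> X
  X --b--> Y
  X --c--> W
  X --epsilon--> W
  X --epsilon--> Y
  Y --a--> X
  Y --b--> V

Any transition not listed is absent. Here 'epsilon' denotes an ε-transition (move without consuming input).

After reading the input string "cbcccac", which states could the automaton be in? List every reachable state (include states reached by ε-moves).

Start in {U}.
Read 'c': {U} → {U}.
Read 'b': {U} → {W, X, Y}.
Read 'c': {W, X, Y} → {U, W}.
Read 'c': {U, W} → {U}.
Read 'c': {U} → {U}.
Read 'a': {U} → {V, W, X, Y}.
Read 'c': {V, W, X, Y} → {U, W}.

{U, W}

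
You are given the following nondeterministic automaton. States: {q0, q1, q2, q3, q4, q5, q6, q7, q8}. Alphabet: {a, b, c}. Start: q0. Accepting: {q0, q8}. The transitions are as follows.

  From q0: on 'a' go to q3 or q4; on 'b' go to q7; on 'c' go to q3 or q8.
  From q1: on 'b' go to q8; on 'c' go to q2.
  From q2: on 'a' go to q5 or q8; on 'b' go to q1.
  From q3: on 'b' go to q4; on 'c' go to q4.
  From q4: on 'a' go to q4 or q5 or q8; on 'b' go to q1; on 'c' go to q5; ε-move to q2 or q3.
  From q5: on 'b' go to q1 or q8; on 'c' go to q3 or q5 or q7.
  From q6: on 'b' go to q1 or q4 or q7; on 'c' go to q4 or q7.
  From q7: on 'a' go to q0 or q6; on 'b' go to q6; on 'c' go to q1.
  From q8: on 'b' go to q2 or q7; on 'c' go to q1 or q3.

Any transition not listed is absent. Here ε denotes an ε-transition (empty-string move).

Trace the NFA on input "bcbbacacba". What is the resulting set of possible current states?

Start in {q0}.
Read 'b': {q0} → {q7}.
Read 'c': {q7} → {q1}.
Read 'b': {q1} → {q8}.
Read 'b': {q8} → {q2, q7}.
Read 'a': {q2, q7} → {q0, q5, q6, q8}.
Read 'c': {q0, q5, q6, q8} → {q1, q2, q3, q4, q5, q7, q8}.
Read 'a': {q1, q2, q3, q4, q5, q7, q8} → {q0, q2, q3, q4, q5, q6, q8}.
Read 'c': {q0, q2, q3, q4, q5, q6, q8} → {q1, q2, q3, q4, q5, q7, q8}.
Read 'b': {q1, q2, q3, q4, q5, q7, q8} → {q1, q2, q3, q4, q6, q7, q8}.
Read 'a': {q1, q2, q3, q4, q6, q7, q8} → {q0, q2, q3, q4, q5, q6, q8}.

{q0, q2, q3, q4, q5, q6, q8}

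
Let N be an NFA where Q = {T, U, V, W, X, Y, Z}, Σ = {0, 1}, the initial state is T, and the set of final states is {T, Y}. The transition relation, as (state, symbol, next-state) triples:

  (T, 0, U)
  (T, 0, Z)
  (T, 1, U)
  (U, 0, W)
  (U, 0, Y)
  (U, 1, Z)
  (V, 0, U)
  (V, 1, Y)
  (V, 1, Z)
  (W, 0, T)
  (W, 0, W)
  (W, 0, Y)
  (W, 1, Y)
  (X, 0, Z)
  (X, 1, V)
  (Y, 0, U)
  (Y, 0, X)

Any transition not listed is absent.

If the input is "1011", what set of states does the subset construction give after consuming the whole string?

Start in {T}.
Read '1': {T} → {U}.
Read '0': {U} → {W, Y}.
Read '1': {W, Y} → {Y}.
Read '1': {Y} → ∅.

∅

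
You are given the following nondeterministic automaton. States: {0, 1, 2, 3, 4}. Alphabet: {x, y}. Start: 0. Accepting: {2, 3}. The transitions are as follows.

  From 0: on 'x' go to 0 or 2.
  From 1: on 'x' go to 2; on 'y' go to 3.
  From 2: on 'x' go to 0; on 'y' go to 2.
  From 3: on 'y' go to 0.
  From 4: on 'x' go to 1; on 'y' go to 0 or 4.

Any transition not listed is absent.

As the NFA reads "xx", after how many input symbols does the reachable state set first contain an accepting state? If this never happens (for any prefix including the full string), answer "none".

Start in {0}.
Read 'x': {0} → {0, 2}.
None of the earlier sets intersect F, but {0, 2} does.

1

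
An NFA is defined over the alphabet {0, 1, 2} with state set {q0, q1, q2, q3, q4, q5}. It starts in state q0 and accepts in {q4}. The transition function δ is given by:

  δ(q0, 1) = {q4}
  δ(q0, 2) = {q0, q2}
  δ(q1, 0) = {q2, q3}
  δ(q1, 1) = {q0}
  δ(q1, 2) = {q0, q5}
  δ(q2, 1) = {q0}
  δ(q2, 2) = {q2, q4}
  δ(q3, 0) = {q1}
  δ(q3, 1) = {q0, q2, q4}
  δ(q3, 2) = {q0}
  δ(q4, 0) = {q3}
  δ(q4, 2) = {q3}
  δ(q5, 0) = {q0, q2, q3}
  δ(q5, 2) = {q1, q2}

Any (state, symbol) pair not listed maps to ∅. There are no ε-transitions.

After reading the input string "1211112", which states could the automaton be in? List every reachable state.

Start in {q0}.
Read '1': {q0} → {q4}.
Read '2': {q4} → {q3}.
Read '1': {q3} → {q0, q2, q4}.
Read '1': {q0, q2, q4} → {q0, q4}.
Read '1': {q0, q4} → {q4}.
Read '1': {q4} → ∅.
The set is empty and remains empty for the remaining 1 symbol.

∅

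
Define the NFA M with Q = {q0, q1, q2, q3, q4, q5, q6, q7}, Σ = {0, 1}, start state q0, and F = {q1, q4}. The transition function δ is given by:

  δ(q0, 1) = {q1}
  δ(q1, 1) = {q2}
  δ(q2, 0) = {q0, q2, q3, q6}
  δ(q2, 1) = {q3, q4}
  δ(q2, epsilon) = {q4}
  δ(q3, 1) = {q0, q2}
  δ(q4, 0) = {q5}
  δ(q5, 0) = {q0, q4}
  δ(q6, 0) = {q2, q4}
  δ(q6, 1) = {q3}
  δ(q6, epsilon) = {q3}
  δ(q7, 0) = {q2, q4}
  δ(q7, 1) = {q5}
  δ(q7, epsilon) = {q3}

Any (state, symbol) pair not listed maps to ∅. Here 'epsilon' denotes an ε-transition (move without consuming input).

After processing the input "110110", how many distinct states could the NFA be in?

Start in {q0}.
Read '1': {q0} → {q1}.
Read '1': {q1} → {q2, q4}.
Read '0': {q2, q4} → {q0, q2, q3, q4, q5, q6}.
Read '1': {q0, q2, q3, q4, q5, q6} → {q0, q1, q2, q3, q4}.
Read '1': {q0, q1, q2, q3, q4} → {q0, q1, q2, q3, q4}.
Read '0': {q0, q1, q2, q3, q4} → {q0, q2, q3, q4, q5, q6}.
That set has 6 states.

6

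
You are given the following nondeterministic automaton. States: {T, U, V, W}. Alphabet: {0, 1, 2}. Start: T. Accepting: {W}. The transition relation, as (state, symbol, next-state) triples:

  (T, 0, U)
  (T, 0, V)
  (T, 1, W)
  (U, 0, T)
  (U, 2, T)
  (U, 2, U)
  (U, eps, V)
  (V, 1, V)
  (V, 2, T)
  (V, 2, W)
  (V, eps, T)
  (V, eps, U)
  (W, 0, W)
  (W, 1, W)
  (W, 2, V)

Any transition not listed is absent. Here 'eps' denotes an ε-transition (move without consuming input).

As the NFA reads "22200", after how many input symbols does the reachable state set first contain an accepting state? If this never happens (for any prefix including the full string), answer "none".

Start in {T}.
Read '2': T→∅; now ∅.
The set is empty and remains empty for the remaining 4 symbols.
No reachable set along the way intersects F.

none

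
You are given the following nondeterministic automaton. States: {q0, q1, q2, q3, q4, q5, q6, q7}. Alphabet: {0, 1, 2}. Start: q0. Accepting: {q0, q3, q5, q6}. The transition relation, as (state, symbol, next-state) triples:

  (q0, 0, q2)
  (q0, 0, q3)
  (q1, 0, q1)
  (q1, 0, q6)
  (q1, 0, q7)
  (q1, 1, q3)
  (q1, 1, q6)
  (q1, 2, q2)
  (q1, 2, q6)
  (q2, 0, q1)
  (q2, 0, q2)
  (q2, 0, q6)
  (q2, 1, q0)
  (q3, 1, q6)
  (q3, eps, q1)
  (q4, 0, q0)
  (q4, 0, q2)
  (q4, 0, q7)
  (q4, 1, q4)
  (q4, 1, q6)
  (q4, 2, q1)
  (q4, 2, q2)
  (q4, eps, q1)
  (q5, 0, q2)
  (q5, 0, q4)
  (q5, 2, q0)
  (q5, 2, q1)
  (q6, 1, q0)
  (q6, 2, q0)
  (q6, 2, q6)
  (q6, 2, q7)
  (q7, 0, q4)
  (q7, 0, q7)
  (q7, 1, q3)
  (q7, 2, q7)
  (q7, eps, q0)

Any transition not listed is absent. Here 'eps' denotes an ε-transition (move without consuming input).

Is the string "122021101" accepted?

Start in {q0}.
Read '1': {q0} → ∅.
The set is empty and remains empty for the remaining 8 symbols.
The final set ∅ contains no accepting state.

No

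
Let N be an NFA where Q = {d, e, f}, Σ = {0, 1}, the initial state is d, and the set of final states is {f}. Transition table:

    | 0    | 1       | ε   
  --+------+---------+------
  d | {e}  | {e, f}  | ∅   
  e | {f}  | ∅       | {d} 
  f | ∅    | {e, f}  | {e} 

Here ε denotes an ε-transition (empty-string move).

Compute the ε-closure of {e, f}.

Begin with {e, f}.
ε-move e → d; add d.

{d, e, f}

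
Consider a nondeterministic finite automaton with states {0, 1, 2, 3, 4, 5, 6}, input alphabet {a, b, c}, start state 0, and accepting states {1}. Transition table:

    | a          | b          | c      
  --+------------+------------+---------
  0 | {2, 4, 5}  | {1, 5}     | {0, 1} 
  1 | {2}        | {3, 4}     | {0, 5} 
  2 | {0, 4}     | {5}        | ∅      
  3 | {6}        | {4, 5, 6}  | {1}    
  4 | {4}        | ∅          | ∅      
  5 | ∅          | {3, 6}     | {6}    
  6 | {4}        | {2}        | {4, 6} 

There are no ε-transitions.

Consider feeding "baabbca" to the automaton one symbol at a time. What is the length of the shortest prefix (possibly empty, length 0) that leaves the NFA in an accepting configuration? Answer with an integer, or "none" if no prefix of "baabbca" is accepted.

1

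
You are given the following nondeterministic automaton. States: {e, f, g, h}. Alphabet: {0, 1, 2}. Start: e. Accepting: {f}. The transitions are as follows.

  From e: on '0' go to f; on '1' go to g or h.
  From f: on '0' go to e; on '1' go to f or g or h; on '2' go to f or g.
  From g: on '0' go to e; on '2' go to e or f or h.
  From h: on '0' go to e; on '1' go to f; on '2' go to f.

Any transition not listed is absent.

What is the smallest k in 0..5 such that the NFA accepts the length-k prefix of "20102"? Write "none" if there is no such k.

none

Start in {e}.
Read '2': e→∅; now ∅.
The set is empty and remains empty for the remaining 4 symbols.
No reachable set along the way intersects F.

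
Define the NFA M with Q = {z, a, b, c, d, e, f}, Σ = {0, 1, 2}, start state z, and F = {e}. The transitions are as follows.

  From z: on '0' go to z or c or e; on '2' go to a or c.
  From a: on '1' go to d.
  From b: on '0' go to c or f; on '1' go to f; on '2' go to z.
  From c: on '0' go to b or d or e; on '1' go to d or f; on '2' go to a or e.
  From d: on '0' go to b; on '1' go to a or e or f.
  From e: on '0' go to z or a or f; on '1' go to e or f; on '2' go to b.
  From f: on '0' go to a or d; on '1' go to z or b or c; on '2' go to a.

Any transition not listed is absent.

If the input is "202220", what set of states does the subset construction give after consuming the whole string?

Start in {z}.
Read '2': z→{a, c}; now {a, c}.
Read '0': a→∅, c→{b, d, e}; now {b, d, e}.
Read '2': b→{z}, d→∅, e→{b}; now {z, b}.
Read '2': z→{a, c}, b→{z}; now {z, a, c}.
Read '2': z→{a, c}, a→∅, c→{a, e}; now {a, c, e}.
Read '0': a→∅, c→{b, d, e}, e→{z, a, f}; now {z, a, b, d, e, f}.

{z, a, b, d, e, f}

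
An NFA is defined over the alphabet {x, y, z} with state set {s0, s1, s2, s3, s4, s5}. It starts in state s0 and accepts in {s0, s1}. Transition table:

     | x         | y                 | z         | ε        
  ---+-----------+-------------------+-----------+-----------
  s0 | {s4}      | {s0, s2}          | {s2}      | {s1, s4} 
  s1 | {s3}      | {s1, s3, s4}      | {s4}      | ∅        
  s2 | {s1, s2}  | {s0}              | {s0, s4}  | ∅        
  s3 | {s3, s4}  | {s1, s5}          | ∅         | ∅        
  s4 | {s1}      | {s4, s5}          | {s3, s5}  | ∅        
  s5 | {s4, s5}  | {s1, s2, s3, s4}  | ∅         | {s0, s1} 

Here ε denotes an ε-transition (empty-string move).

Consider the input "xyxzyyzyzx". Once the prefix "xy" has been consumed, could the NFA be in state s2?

No

Start: ε-closure({s0}) = {s0, s1, s4}.
Read 'x': s0→{s4}, s1→{s3}, s4→{s1}; now {s1, s3, s4}.
Read 'y': s1→{s1, s3, s4}, s3→{s1, s5}, s4→{s4, s5}; union {s1, s3, s4, s5}; ε-closure = {s0, s1, s3, s4, s5}.
State s2 is not in {s0, s1, s3, s4, s5}.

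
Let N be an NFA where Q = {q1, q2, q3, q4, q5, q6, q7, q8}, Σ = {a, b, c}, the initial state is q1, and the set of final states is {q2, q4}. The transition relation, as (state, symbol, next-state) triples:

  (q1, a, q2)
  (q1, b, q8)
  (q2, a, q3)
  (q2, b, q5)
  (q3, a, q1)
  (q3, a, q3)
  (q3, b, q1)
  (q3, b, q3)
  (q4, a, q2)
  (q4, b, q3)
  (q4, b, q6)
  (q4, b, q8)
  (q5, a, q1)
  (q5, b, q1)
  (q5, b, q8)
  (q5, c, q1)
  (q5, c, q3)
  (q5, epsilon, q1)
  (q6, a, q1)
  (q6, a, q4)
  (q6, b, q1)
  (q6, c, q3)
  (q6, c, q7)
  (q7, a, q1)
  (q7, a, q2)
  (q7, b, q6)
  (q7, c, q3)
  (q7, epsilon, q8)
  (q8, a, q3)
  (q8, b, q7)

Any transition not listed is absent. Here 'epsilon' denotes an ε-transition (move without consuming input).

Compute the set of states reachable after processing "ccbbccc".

Start in {q1}.
Read 'c': q1→∅; now ∅.
The set is empty and remains empty for the remaining 6 symbols.

∅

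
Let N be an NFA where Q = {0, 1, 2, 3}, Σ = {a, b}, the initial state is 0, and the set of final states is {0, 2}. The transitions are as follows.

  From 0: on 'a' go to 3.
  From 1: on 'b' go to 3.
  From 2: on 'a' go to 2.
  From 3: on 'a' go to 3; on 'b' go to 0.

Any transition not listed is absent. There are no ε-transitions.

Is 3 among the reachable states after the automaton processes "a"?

Yes

Start in {0}.
Read 'a': 0→{3}; now {3}.
State 3 is in {3}.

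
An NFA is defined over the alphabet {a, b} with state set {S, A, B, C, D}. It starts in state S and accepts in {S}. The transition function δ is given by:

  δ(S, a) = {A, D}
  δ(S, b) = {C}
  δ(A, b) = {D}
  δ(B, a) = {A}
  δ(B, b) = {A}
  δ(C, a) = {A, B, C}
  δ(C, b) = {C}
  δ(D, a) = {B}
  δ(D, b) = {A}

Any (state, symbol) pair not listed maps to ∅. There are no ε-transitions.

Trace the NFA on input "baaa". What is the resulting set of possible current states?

Start in {S}.
Read 'b': {S} → {C}.
Read 'a': {C} → {A, B, C}.
Read 'a': {A, B, C} → {A, B, C}.
Read 'a': {A, B, C} → {A, B, C}.

{A, B, C}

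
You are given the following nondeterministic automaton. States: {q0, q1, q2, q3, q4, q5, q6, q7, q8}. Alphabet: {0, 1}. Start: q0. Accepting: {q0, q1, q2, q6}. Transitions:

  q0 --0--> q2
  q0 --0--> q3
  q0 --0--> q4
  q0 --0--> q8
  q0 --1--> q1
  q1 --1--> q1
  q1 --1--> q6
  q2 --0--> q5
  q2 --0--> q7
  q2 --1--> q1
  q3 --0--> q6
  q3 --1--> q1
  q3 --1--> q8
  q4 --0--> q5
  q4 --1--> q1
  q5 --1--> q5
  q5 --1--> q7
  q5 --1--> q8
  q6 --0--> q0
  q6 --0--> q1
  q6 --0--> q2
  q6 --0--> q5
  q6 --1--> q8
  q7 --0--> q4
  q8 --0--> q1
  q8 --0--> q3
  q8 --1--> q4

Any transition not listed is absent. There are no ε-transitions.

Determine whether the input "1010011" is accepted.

No

Start in {q0}.
Read '1': {q0} → {q1}.
Read '0': {q1} → ∅.
The set is empty and remains empty for the remaining 5 symbols.
The final set ∅ contains no accepting state.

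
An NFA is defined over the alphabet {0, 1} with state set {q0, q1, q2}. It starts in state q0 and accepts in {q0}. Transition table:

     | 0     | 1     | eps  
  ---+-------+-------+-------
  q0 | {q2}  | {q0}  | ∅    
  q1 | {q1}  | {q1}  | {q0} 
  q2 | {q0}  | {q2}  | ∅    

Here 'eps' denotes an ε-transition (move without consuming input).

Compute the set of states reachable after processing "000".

Start in {q0}.
Read '0': q0→{q2}; now {q2}.
Read '0': q2→{q0}; now {q0}.
Read '0': q0→{q2}; now {q2}.

{q2}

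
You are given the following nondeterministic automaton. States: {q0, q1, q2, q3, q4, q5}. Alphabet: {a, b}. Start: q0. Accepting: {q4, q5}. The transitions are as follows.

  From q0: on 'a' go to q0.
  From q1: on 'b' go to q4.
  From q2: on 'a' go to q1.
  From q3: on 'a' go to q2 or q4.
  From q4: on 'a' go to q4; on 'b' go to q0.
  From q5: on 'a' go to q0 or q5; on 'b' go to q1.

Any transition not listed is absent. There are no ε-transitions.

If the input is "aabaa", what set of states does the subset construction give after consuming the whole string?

∅

Start in {q0}.
Read 'a': {q0} → {q0}.
Read 'a': {q0} → {q0}.
Read 'b': {q0} → ∅.
The set is empty and remains empty for the remaining 2 symbols.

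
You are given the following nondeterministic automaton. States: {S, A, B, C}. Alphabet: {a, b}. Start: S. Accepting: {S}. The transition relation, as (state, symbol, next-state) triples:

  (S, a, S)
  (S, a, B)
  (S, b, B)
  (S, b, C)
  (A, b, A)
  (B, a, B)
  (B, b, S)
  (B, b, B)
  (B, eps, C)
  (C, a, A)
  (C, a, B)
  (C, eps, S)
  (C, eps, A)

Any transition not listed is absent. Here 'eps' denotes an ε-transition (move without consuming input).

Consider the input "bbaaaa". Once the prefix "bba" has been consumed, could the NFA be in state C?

Yes

Start in {S}.
Read 'b': S→{B, C}; union {B, C}; ε-closure = {S, A, B, C}.
Read 'b': S→{B, C}, A→{A}, B→{S, B}, C→∅; now {S, A, B, C}.
Read 'a': S→{S, B}, A→∅, B→{B}, C→{A, B}; union {S, A, B}; ε-closure = {S, A, B, C}.
State C is in {S, A, B, C}.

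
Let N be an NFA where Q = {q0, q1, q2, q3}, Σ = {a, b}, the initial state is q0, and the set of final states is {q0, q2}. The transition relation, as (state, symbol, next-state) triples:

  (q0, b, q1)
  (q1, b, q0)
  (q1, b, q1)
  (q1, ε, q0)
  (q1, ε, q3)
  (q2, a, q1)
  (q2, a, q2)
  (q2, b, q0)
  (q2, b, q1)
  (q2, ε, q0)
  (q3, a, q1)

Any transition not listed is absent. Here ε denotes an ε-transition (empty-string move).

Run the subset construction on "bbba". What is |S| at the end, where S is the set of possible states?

Start in {q0}.
Read 'b': {q0} → {q0, q1, q3}.
Read 'b': {q0, q1, q3} → {q0, q1, q3}.
Read 'b': {q0, q1, q3} → {q0, q1, q3}.
Read 'a': {q0, q1, q3} → {q0, q1, q3}.
That set has 3 states.

3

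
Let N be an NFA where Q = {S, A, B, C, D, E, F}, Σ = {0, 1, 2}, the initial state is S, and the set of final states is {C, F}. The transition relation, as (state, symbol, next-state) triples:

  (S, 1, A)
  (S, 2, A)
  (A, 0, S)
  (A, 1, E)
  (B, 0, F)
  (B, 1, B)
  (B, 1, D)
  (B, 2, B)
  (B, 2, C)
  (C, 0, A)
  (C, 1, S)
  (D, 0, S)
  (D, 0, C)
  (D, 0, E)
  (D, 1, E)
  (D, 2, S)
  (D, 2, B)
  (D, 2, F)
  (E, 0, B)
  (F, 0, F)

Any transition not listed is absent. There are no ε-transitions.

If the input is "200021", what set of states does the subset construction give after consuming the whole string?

∅

Start in {S}.
Read '2': {S} → {A}.
Read '0': {A} → {S}.
Read '0': {S} → ∅.
The set is empty and remains empty for the remaining 3 symbols.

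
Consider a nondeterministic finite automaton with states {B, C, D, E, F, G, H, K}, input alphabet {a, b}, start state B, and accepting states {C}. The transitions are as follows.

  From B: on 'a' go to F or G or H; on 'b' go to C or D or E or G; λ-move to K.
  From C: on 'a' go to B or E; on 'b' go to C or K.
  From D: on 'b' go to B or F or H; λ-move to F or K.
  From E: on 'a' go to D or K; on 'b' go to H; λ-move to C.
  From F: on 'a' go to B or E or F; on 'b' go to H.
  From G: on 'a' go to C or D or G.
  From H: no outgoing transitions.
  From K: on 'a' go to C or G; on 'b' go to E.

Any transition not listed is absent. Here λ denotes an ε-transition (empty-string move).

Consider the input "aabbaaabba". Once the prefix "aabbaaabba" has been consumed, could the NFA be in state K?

Yes

Start: ε-closure({B}) = {B, K}.
Read 'a': B→{F, G, H}, K→{C, G}; now {C, F, G, H}.
Read 'a': C→{B, E}, F→{B, E, F}, G→{C, D, G}, H→∅; union {B, C, D, E, F, G}; ε-closure = {B, C, D, E, F, G, K}.
Read 'b': B→{C, D, E, G}, C→{C, K}, D→{B, F, H}, E→{H}, F→{H}, G→∅, K→{E}; now {B, C, D, E, F, G, H, K}.
Read 'b': B→{C, D, E, G}, C→{C, K}, D→{B, F, H}, E→{H}, F→{H}, G→∅, H→∅, K→{E}; now {B, C, D, E, F, G, H, K}.
Read 'a': B→{F, G, H}, C→{B, E}, D→∅, E→{D, K}, F→{B, E, F}, G→{C, D, G}, H→∅, K→{C, G}; now {B, C, D, E, F, G, H, K}.
Read 'a': B→{F, G, H}, C→{B, E}, D→∅, E→{D, K}, F→{B, E, F}, G→{C, D, G}, H→∅, K→{C, G}; now {B, C, D, E, F, G, H, K}.
Read 'a': B→{F, G, H}, C→{B, E}, D→∅, E→{D, K}, F→{B, E, F}, G→{C, D, G}, H→∅, K→{C, G}; now {B, C, D, E, F, G, H, K}.
Read 'b': B→{C, D, E, G}, C→{C, K}, D→{B, F, H}, E→{H}, F→{H}, G→∅, H→∅, K→{E}; now {B, C, D, E, F, G, H, K}.
Read 'b': B→{C, D, E, G}, C→{C, K}, D→{B, F, H}, E→{H}, F→{H}, G→∅, H→∅, K→{E}; now {B, C, D, E, F, G, H, K}.
Read 'a': B→{F, G, H}, C→{B, E}, D→∅, E→{D, K}, F→{B, E, F}, G→{C, D, G}, H→∅, K→{C, G}; now {B, C, D, E, F, G, H, K}.
State K is in {B, C, D, E, F, G, H, K}.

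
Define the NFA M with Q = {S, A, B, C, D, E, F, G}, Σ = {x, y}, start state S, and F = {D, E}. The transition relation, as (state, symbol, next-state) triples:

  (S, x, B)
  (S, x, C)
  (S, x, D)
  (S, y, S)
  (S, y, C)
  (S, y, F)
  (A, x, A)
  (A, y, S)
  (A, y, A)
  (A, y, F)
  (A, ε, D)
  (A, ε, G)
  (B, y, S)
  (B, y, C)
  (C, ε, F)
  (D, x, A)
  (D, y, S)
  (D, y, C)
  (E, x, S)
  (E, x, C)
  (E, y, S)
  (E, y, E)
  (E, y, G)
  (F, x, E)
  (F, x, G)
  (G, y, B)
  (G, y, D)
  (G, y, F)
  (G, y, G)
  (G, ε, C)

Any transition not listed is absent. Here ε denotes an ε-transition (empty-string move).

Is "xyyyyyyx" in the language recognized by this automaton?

Start in {S}.
Read 'x': S→{B, C, D}; union {B, C, D}; ε-closure = {B, C, D, F}.
Read 'y': B→{S, C}, C→∅, D→{S, C}, F→∅; union {S, C}; ε-closure = {S, C, F}.
Read 'y': S→{S, C, F}, C→∅, F→∅; now {S, C, F}.
Read 'y': S→{S, C, F}, C→∅, F→∅; now {S, C, F}.
Read 'y': S→{S, C, F}, C→∅, F→∅; now {S, C, F}.
Read 'y': S→{S, C, F}, C→∅, F→∅; now {S, C, F}.
Read 'y': S→{S, C, F}, C→∅, F→∅; now {S, C, F}.
Read 'x': S→{B, C, D}, C→∅, F→{E, G}; union {B, C, D, E, G}; ε-closure = {B, C, D, E, F, G}.
The final set {B, C, D, E, F, G} contains the accepting states D, E.

Yes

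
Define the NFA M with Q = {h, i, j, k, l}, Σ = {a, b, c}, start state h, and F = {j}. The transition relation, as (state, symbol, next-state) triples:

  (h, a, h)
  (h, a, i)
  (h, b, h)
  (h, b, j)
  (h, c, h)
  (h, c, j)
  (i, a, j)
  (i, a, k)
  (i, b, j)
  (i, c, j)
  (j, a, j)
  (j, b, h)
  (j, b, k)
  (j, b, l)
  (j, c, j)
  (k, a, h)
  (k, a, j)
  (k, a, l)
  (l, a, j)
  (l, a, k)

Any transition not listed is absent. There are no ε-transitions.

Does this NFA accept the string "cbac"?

Yes

Start in {h}.
Read 'c': {h} → {h, j}.
Read 'b': {h, j} → {h, j, k, l}.
Read 'a': {h, j, k, l} → {h, i, j, k, l}.
Read 'c': {h, i, j, k, l} → {h, j}.
The final set {h, j} contains the accepting state j.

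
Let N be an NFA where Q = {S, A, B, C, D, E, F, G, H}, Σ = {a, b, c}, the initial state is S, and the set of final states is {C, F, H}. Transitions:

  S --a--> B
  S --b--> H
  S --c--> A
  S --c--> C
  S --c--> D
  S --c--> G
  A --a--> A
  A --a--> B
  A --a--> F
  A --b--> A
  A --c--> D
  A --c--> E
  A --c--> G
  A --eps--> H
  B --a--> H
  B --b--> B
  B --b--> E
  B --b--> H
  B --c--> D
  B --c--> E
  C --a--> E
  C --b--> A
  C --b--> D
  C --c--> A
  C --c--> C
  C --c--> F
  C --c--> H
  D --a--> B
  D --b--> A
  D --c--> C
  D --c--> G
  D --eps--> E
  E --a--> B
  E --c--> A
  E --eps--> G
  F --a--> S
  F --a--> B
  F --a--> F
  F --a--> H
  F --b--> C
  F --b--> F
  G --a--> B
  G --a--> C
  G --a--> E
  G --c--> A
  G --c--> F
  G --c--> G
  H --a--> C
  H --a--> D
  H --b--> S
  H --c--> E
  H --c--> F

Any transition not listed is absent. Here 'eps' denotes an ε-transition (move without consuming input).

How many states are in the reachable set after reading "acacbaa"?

9

Start in {S}.
Read 'a': {S} → {B}.
Read 'c': {B} → {D, E, G}.
Read 'a': {D, E, G} → {B, C, E, G}.
Read 'c': {B, C, E, G} → {A, C, D, E, F, G, H}.
Read 'b': {A, C, D, E, F, G, H} → {S, A, C, D, E, F, G, H}.
Read 'a': {S, A, C, D, E, F, G, H} → {S, A, B, C, D, E, F, G, H}.
Read 'a': {S, A, B, C, D, E, F, G, H} → {S, A, B, C, D, E, F, G, H}.
That set has 9 states.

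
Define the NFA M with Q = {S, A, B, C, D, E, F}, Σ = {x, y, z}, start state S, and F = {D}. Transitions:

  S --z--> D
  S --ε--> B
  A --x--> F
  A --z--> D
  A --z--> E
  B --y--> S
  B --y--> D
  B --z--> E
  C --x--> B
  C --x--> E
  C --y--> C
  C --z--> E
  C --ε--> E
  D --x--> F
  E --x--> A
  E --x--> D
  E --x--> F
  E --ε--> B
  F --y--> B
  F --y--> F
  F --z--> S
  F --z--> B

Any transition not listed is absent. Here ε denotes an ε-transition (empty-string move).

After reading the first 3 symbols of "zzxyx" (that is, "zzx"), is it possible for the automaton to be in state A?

Start: ε-closure({S}) = {S, B}.
Read 'z': {S, B} → {B, D, E}.
Read 'z': {B, D, E} → {B, E}.
Read 'x': {B, E} → {A, D, F}.
State A is in {A, D, F}.

Yes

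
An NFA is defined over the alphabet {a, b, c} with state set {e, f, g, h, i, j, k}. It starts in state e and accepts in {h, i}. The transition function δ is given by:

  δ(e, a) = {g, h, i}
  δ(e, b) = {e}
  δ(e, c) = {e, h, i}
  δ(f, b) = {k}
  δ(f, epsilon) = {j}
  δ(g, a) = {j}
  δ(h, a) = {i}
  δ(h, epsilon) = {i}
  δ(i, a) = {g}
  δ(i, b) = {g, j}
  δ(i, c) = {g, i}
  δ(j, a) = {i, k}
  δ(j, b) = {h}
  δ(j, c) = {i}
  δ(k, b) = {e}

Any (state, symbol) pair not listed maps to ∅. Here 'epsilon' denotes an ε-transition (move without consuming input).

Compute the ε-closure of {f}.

{f, j}

Begin with {f}.
ε-move f → j; add j.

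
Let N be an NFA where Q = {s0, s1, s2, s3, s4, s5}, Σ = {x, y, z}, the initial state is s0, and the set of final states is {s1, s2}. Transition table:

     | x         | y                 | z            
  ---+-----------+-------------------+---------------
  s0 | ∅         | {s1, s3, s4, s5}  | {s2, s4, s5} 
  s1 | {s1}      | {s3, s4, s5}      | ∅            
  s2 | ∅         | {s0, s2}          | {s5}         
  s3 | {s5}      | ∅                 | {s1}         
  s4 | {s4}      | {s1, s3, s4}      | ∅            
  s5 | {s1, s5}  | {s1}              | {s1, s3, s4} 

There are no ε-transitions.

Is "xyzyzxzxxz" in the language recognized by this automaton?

No

Start in {s0}.
Read 'x': s0→∅; now ∅.
The set is empty and remains empty for the remaining 9 symbols.
The final set ∅ contains no accepting state.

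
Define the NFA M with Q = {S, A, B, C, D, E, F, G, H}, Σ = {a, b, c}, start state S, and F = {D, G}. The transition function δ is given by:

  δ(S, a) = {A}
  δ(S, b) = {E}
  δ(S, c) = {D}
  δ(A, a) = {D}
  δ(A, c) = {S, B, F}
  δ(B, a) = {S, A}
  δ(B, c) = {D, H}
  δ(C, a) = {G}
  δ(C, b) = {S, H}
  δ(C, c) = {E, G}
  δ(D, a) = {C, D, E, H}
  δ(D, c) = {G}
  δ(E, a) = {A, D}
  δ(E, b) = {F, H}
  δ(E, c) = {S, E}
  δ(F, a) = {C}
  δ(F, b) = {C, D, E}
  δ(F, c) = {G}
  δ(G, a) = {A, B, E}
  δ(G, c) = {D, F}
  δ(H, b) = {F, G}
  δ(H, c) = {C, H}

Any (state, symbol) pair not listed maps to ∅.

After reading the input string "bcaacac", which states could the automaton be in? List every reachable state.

Start in {S}.
Read 'b': {S} → {E}.
Read 'c': {E} → {S, E}.
Read 'a': {S, E} → {A, D}.
Read 'a': {A, D} → {C, D, E, H}.
Read 'c': {C, D, E, H} → {S, C, E, G, H}.
Read 'a': {S, C, E, G, H} → {A, B, D, E, G}.
Read 'c': {A, B, D, E, G} → {S, B, D, E, F, G, H}.

{S, B, D, E, F, G, H}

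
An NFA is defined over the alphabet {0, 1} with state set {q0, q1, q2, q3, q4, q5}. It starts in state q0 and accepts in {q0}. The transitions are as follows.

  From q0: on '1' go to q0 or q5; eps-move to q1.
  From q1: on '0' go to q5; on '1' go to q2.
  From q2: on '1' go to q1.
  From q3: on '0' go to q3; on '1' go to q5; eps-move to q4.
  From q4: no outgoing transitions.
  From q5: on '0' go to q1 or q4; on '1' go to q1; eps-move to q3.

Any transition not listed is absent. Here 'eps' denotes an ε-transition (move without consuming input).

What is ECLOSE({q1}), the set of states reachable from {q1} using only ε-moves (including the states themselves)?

Begin with {q1}.
No ε-moves leave this set, so the closure equals the set itself.

{q1}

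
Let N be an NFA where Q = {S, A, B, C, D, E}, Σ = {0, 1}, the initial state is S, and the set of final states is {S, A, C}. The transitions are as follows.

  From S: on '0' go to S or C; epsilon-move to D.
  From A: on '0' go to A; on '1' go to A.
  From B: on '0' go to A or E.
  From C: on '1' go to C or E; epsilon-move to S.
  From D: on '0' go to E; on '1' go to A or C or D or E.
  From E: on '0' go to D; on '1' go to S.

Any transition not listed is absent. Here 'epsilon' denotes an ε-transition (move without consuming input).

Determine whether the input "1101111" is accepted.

Yes

Start: ε-closure({S}) = {S, D}.
Read '1': S→∅, D→{A, C, D, E}; union {A, C, D, E}; ε-closure = {S, A, C, D, E}.
Read '1': S→∅, A→{A}, C→{C, E}, D→{A, C, D, E}, E→{S}; now {S, A, C, D, E}.
Read '0': S→{S, C}, A→{A}, C→∅, D→{E}, E→{D}; now {S, A, C, D, E}.
Read '1': S→∅, A→{A}, C→{C, E}, D→{A, C, D, E}, E→{S}; now {S, A, C, D, E}.
Read '1': S→∅, A→{A}, C→{C, E}, D→{A, C, D, E}, E→{S}; now {S, A, C, D, E}.
Read '1': S→∅, A→{A}, C→{C, E}, D→{A, C, D, E}, E→{S}; now {S, A, C, D, E}.
Read '1': S→∅, A→{A}, C→{C, E}, D→{A, C, D, E}, E→{S}; now {S, A, C, D, E}.
The final set {S, A, C, D, E} contains the accepting states S, A, C.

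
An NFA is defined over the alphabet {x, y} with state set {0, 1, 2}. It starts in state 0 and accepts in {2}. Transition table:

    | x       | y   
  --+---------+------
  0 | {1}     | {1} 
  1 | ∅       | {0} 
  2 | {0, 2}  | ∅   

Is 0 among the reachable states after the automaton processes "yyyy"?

Yes

Start in {0}.
Read 'y': {0} → {1}.
Read 'y': {1} → {0}.
Read 'y': {0} → {1}.
Read 'y': {1} → {0}.
State 0 is in {0}.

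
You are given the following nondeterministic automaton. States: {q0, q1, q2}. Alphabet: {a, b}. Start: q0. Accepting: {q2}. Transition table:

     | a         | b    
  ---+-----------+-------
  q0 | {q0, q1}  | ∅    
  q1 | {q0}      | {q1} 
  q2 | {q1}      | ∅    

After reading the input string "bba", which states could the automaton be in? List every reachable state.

∅

Start in {q0}.
Read 'b': q0→∅; now ∅.
The set is empty and remains empty for the remaining 2 symbols.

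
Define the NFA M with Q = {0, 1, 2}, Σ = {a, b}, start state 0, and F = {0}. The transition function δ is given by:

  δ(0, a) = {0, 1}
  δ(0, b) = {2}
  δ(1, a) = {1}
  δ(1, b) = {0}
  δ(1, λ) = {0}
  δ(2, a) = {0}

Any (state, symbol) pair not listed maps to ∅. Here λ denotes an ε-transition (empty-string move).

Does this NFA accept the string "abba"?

Start in {0}.
Read 'a': 0→{0, 1}; now {0, 1}.
Read 'b': 0→{2}, 1→{0}; now {0, 2}.
Read 'b': 0→{2}, 2→∅; now {2}.
Read 'a': 2→{0}; now {0}.
The final set {0} contains the accepting state 0.

Yes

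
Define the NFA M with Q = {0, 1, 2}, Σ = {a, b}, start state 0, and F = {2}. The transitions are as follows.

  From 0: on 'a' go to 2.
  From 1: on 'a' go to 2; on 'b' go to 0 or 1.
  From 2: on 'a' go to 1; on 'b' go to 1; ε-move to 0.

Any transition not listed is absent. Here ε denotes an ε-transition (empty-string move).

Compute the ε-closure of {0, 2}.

{0, 2}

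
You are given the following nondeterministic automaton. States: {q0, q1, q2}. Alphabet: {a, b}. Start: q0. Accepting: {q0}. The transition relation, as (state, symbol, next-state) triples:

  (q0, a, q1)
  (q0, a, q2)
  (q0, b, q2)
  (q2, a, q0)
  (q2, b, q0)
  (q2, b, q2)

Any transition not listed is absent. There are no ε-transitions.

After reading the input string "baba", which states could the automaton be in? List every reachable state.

Start in {q0}.
Read 'b': {q0} → {q2}.
Read 'a': {q2} → {q0}.
Read 'b': {q0} → {q2}.
Read 'a': {q2} → {q0}.

{q0}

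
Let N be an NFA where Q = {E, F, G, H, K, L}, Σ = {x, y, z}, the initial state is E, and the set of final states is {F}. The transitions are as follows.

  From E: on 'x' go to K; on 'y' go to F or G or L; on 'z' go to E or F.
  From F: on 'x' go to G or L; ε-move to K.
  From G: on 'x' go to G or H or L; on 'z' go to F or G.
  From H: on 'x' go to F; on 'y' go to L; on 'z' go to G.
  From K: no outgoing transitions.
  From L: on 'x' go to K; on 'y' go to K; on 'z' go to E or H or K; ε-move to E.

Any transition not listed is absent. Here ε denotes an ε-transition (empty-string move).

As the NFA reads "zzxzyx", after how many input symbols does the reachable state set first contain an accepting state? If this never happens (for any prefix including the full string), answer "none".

1

Start in {E}.
Read 'z': {E} → {E, F, K}.
None of the earlier sets intersect F, but {E, F, K} does.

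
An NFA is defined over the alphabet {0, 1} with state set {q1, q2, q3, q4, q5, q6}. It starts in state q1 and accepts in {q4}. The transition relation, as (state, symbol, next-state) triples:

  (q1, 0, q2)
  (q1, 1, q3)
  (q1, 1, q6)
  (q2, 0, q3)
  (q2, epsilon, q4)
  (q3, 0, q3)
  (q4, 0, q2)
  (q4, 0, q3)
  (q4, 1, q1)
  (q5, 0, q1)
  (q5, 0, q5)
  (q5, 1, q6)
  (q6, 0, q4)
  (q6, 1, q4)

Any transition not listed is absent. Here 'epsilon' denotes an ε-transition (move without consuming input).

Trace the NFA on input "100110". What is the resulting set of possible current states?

{q3, q4}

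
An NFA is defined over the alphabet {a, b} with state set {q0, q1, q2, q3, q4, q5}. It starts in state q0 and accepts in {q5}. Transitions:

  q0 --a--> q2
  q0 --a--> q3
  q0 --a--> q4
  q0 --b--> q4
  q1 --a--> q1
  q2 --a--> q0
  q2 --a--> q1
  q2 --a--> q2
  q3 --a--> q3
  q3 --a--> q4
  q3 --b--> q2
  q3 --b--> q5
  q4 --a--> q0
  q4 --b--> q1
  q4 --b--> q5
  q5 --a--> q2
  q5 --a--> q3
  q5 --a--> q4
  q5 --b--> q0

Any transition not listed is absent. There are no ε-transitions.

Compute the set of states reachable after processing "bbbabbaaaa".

Start in {q0}.
Read 'b': q0→{q4}; now {q4}.
Read 'b': q4→{q1, q5}; now {q1, q5}.
Read 'b': q1→∅, q5→{q0}; now {q0}.
Read 'a': q0→{q2, q3, q4}; now {q2, q3, q4}.
Read 'b': q2→∅, q3→{q2, q5}, q4→{q1, q5}; now {q1, q2, q5}.
Read 'b': q1→∅, q2→∅, q5→{q0}; now {q0}.
Read 'a': q0→{q2, q3, q4}; now {q2, q3, q4}.
Read 'a': q2→{q0, q1, q2}, q3→{q3, q4}, q4→{q0}; now {q0, q1, q2, q3, q4}.
Read 'a': q0→{q2, q3, q4}, q1→{q1}, q2→{q0, q1, q2}, q3→{q3, q4}, q4→{q0}; now {q0, q1, q2, q3, q4}.
Read 'a': q0→{q2, q3, q4}, q1→{q1}, q2→{q0, q1, q2}, q3→{q3, q4}, q4→{q0}; now {q0, q1, q2, q3, q4}.

{q0, q1, q2, q3, q4}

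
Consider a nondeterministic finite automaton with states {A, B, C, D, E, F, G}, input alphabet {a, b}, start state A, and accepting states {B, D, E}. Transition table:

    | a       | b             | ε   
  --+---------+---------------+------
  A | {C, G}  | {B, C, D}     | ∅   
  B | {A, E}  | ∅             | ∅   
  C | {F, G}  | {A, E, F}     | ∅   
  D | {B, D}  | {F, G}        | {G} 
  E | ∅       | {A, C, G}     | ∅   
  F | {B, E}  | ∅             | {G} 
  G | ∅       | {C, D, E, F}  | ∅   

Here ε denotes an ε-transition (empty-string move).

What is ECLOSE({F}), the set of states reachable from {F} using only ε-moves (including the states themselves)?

Begin with {F}.
ε-move F → G; add G.

{F, G}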